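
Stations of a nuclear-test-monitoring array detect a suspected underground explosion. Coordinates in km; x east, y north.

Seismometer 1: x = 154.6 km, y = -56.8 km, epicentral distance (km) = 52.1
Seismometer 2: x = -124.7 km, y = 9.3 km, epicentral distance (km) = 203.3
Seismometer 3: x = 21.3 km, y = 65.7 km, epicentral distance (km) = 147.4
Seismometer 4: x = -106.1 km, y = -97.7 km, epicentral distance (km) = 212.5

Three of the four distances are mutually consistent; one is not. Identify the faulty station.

Solve using three stations at a time. Using Seismometer 1, Seismometer 3, Seismometer 4 (subtract circle equations pairwise → linear system) gives (x, y) ≈ (102.5, -57.3).
Distances from that point to each station vs reported:
  Seismometer 1: calculated 52.1 vs reported 52.1 → residual 0.0 km
  Seismometer 2: calculated 236.8 vs reported 203.3 → residual 33.5 km
  Seismometer 3: calculated 147.4 vs reported 147.4 → residual 0.0 km
  Seismometer 4: calculated 212.5 vs reported 212.5 → residual 0.0 km
Seismometer 1, Seismometer 3, Seismometer 4 are mutually consistent (residuals ≈ 0); Seismometer 2 is off by 33.5 km.

Seismometer 2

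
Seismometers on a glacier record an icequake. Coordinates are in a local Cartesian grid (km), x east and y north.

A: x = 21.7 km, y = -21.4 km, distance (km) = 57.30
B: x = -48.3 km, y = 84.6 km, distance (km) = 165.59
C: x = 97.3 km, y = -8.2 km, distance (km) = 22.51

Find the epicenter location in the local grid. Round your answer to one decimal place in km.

Circle about each station: (x − 21.7)² + (y + 21.4)² = 57.30²; (x + 48.3)² + (y − 84.6)² = 165.59²; (x − 97.3)² + (y + 8.2)² = 22.51².
Subtracting pairs of circle equations eliminates x²+y² and gives linear equations (the radical axes):
-140.0 x + 212.0 y = -15575.56
151.2 x + 26.4 y = 11382.27
Solving the 2×2 system: x ≈ 79.0, y ≈ -21.3 km.

x ≈ 79.0 km, y ≈ -21.3 km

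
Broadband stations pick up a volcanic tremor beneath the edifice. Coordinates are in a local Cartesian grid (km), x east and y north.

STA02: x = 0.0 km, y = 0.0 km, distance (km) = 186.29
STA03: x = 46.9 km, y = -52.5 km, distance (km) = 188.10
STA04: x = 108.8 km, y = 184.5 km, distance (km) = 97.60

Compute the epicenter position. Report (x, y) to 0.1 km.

Circle about each station: x² + y² = 186.29²; (x − 46.9)² + (y + 52.5)² = 188.10²; (x − 108.8)² + (y − 184.5)² = 97.60².
Subtracting pairs of circle equations eliminates x²+y² and gives linear equations (the radical axes):
93.8 x − 105.0 y = 4278.21
217.6 x + 369.0 y = 71055.89
Solving the 2×2 system: x ≈ 157.3, y ≈ 99.8 km.

(157.3, 99.8)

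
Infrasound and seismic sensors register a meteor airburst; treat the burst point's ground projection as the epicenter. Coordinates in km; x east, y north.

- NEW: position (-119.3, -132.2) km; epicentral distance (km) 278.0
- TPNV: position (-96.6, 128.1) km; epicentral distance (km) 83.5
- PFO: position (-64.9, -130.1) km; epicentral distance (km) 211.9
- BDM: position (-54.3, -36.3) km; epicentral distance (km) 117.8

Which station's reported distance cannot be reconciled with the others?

NEW

Solve using three stations at a time. Using TPNV, PFO, BDM (subtract circle equations pairwise → linear system) gives (x, y) ≈ (-29.4, 78.8).
Distances from that point to each station vs reported:
  NEW: calculated 229.3 vs reported 278.0 → residual 48.7 km
  TPNV: calculated 83.4 vs reported 83.5 → residual 0.1 km
  PFO: calculated 211.9 vs reported 211.9 → residual 0.0 km
  BDM: calculated 117.7 vs reported 117.8 → residual 0.1 km
TPNV, PFO, BDM are mutually consistent (residuals ≈ 0); NEW is off by 48.7 km.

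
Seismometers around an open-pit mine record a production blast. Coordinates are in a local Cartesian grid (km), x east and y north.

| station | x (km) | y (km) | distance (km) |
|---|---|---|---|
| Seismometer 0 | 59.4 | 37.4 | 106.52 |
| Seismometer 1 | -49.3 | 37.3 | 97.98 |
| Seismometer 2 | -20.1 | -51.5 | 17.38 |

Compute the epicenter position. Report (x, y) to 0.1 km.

-2.9 km east, -49.0 km north

Circle about each station: (x − 59.4)² + (y − 37.4)² = 106.52²; (x + 49.3)² + (y − 37.3)² = 97.98²; (x + 20.1)² + (y + 51.5)² = 17.38².
Subtracting pairs of circle equations eliminates x²+y² and gives linear equations (the radical axes):
-217.4 x − 0.2 y = 641.09
-159.0 x − 177.8 y = 9173.59
Solving the 2×2 system: x ≈ -2.9, y ≈ -49.0 km.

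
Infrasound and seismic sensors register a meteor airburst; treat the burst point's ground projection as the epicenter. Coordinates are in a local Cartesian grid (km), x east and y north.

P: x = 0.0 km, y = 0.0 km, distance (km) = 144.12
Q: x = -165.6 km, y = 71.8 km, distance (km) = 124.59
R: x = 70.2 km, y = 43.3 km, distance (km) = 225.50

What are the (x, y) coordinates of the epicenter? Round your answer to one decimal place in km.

Circle about each station: x² + y² = 144.12²; (x + 165.6)² + (y − 71.8)² = 124.59²; (x − 70.2)² + (y − 43.3)² = 225.50².
Subtracting pairs of circle equations eliminates x²+y² and gives linear equations (the radical axes):
-331.2 x + 143.6 y = 37826.51
140.4 x + 86.6 y = -23276.75
Solving the 2×2 system: x ≈ -135.5, y ≈ -49.1 km.
Check against P (with the unrounded x, y): √(x²+y²) = 144.12 ≈ 144.12 km. ✓

(-135.5, -49.1)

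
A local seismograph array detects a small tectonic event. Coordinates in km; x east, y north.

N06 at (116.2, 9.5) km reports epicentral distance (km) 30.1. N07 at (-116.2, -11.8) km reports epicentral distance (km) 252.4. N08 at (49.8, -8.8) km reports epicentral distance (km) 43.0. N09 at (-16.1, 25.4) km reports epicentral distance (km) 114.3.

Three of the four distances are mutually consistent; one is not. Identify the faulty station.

Solve using three stations at a time. Using N06, N08, N09 (subtract circle equations pairwise → linear system) gives (x, y) ≈ (92.8, -9.4).
Distances from that point to each station vs reported:
  N06: calculated 30.1 vs reported 30.1 → residual 0.0 km
  N07: calculated 209.0 vs reported 252.4 → residual 43.4 km
  N08: calculated 43.0 vs reported 43.0 → residual 0.0 km
  N09: calculated 114.3 vs reported 114.3 → residual 0.0 km
N06, N08, N09 are mutually consistent (residuals ≈ 0); N07 is off by 43.4 km.

N07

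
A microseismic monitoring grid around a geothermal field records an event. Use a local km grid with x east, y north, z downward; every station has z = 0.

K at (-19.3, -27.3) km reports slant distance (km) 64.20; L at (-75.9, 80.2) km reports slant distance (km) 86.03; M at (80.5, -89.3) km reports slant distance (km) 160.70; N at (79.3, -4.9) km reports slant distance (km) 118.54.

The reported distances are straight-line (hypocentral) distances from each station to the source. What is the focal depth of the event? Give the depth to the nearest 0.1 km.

Each station gives a sphere (x−x_i)² + (y−y_i)² + z² = d_i² (stations at z=0).
Subtracting the K sphere from L and M: z² cancels, leaving linear equations in x and y:
-113.2 x + 215.0 y = 7795.55
199.6 x − 124.0 y = -8365.89
Solving: x ≈ -28.812, y ≈ 21.088 km (keep extra digits for the depth step; rounded: -28.8, 21.1).
Then from the K sphere: z² = 64.20² − (x + 19.3)² − (y + 27.3)² with x = -28.812, y = 21.088, so z ≈ 41.107 ≈ 41.1 km.

41.1 km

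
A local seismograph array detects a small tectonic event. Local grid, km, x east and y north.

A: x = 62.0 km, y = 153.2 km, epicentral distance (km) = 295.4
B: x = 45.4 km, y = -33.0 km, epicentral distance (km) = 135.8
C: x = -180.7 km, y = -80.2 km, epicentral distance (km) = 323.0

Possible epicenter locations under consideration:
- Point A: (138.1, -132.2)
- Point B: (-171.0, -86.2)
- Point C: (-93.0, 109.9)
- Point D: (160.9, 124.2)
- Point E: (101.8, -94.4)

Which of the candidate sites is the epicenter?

Point A

For each candidate, compare |candidate − station| to the reported distance:
Point A: residuals A 0.0, B 0.0, C 0.0 → max 0.0 km
Point B: residuals A 38.7, B 87.0, C 311.6 → max 311.6 km
Point C: residuals A 134.5, B 63.1, C 113.6 → max 134.5 km
Point D: residuals A 192.3, B 59.3, C 75.1 → max 192.3 km
Point E: residuals A 44.6, B 52.4, C 40.1 → max 52.4 km
Only Point A has all residuals ≈ 0.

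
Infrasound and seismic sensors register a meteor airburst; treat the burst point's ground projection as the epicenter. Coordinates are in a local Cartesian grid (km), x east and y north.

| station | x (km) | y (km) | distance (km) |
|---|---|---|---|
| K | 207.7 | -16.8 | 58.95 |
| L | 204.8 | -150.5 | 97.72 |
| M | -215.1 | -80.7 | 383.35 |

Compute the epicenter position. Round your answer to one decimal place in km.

Circle about each station: (x − 207.7)² + (y + 16.8)² = 58.95²; (x − 204.8)² + (y + 150.5)² = 97.72²; (x + 215.1)² + (y + 80.7)² = 383.35².
Subtracting pairs of circle equations eliminates x²+y² and gives linear equations (the radical axes):
-5.8 x − 267.4 y = 15097.66
-845.6 x − 127.8 y = -134123.15
Solving the 2×2 system: x ≈ 167.7, y ≈ -60.1 km.

x ≈ 167.7 km, y ≈ -60.1 km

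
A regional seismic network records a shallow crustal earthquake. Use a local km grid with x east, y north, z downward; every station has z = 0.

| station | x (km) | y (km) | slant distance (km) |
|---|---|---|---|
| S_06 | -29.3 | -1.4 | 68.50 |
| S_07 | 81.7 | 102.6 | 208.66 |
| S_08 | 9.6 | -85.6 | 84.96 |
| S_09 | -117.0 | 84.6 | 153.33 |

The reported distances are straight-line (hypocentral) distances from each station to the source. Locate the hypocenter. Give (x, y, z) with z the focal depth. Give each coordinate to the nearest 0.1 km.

x ≈ -55.1 km, y ≈ -49.4 km, depth ≈ 41.5 km

Each station gives a sphere (x−x_i)² + (y−y_i)² + z² = d_i² (stations at z=0).
Subtracting the S_06 sphere from S_07 and S_08: z² cancels, leaving linear equations in x and y:
222.0 x + 208.0 y = -22505.55
77.8 x − 168.4 y = 4033.12
Solving: x ≈ -55.091, y ≈ -49.401 km (keep extra digits for the depth step; rounded: -55.1, -49.4).
Then from the S_06 sphere: z² = 68.50² − (x + 29.3)² − (y + 1.4)² with x = -55.091, y = -49.401, so z ≈ 41.509 ≈ 41.5 km.
Check against S_09 (with the unrounded solution): distance 153.34 ≈ 153.33 km. ✓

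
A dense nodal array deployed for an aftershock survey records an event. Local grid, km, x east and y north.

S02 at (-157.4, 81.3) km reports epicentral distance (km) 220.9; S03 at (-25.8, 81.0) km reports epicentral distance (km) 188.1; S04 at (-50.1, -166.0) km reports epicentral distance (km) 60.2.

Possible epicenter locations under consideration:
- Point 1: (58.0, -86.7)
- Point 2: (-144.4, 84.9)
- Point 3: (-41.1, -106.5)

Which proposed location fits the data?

For each candidate, compare |candidate − station| to the reported distance:
Point 1: residuals S02 52.3, S03 0.6, S04 73.9 → max 73.9 km
Point 2: residuals S02 207.4, S03 69.4, S04 207.8 → max 207.8 km
Point 3: residuals S02 0.0, S03 0.0, S04 0.0 → max 0.0 km
Only Point 3 has all residuals ≈ 0.

Point 3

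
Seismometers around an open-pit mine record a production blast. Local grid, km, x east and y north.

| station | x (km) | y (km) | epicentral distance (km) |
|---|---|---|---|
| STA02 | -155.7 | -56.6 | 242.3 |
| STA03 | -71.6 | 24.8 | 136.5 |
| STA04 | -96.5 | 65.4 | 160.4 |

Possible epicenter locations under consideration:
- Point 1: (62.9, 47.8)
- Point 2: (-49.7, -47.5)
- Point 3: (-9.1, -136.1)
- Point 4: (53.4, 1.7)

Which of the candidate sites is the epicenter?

For each candidate, compare |candidate − station| to the reported distance:
Point 1: residuals STA02 0.0, STA03 0.0, STA04 0.0 → max 0.0 km
Point 2: residuals STA02 135.9, STA03 61.0, STA04 38.2 → max 135.9 km
Point 3: residuals STA02 75.5, STA03 36.1, STA04 59.2 → max 75.5 km
Point 4: residuals STA02 25.2, STA03 9.4, STA04 2.5 → max 25.2 km
Only Point 1 has all residuals ≈ 0.

Point 1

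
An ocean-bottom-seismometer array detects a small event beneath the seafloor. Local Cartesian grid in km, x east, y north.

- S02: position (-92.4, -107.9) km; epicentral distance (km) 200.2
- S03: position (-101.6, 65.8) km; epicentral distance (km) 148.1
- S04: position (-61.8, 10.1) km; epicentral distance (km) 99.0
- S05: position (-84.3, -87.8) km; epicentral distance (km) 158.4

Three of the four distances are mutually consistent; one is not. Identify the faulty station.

S02

Solve using three stations at a time. Using S03, S04, S05 (subtract circle equations pairwise → linear system) gives (x, y) ≈ (37.1, 13.9).
Distances from that point to each station vs reported:
  S02: calculated 177.8 vs reported 200.2 → residual 22.4 km
  S03: calculated 148.1 vs reported 148.1 → residual 0.0 km
  S04: calculated 99.0 vs reported 99.0 → residual 0.0 km
  S05: calculated 158.4 vs reported 158.4 → residual 0.0 km
S03, S04, S05 are mutually consistent (residuals ≈ 0); S02 is off by 22.4 km.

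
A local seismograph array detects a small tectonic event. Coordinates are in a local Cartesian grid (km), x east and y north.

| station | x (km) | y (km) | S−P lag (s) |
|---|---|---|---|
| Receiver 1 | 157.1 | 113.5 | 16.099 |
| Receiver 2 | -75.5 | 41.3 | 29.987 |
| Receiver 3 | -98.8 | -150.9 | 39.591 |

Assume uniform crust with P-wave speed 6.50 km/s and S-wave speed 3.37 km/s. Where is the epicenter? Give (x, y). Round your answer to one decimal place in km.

Distance from S−P lag: d = Δt · v_P v_S / (v_P − v_S) = Δt · (6.50·3.37)/(6.50−3.37) ≈ 6.9984·Δt.
So d_Receiver 1 = 112.67, d_Receiver 2 = 209.86, d_Receiver 3 = 277.07 km.
Circle about each station: (x − 157.1)² + (y − 113.5)² = 112.67²; (x + 75.5)² + (y − 41.3)² = 209.86²; (x + 98.8)² + (y + 150.9)² = 277.07².
Subtracting pairs of circle equations eliminates x²+y² and gives linear equations (the radical axes):
-465.2 x − 144.4 y = -61503.41
-511.8 x − 528.8 y = -69103.67
Solving the 2×2 system: x ≈ 131.0, y ≈ 3.9 km.

(131.0, 3.9)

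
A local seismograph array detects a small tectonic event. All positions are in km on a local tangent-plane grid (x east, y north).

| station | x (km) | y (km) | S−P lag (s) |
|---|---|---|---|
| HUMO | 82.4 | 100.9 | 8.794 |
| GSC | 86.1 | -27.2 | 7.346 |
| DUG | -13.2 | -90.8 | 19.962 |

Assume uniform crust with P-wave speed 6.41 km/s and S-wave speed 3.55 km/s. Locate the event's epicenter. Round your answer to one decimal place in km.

Distance from S−P lag: d = Δt · v_P v_S / (v_P − v_S) = Δt · (6.41·3.55)/(6.41−3.55) ≈ 7.9565·Δt.
So d_HUMO = 69.97, d_GSC = 58.45, d_DUG = 158.83 km.
Circle about each station: (x − 82.4)² + (y − 100.9)² = 69.97²; (x − 86.1)² + (y + 27.2)² = 58.45²; (x + 13.2)² + (y + 90.8)² = 158.83².
Subtracting pairs of circle equations eliminates x²+y² and gives linear equations (the radical axes):
7.4 x − 256.2 y = -7338.12
-191.2 x − 383.4 y = -28882.86
Solving the 2×2 system: x ≈ 88.5, y ≈ 31.2 km.

88.5 km east, 31.2 km north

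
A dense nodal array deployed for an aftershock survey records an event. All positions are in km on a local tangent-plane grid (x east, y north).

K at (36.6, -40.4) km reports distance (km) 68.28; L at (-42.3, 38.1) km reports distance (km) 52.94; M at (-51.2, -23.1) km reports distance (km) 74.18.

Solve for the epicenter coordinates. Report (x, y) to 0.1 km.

Circle about each station: (x − 36.6)² + (y + 40.4)² = 68.28²; (x + 42.3)² + (y − 38.1)² = 52.94²; (x + 51.2)² + (y + 23.1)² = 74.18².
Subtracting the K equation from the L and M equations removes the quadratic terms:
-157.8 x + 157.0 y = 2128.69
-175.6 x + 34.6 y = -657.18
Solving the 2×2 system: x ≈ 8.0, y ≈ 21.6 km.

(8.0, 21.6)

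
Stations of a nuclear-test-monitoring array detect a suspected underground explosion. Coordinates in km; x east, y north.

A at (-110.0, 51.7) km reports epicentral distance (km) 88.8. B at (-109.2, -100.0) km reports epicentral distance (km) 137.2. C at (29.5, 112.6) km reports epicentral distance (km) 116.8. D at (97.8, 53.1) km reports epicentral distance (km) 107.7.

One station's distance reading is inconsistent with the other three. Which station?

Solve using three stations at a time. Using A, B, C (subtract circle equations pairwise → linear system) gives (x, y) ≈ (-30.4, 12.3).
Distances from that point to each station vs reported:
  A: calculated 88.8 vs reported 88.8 → residual 0.0 km
  B: calculated 137.2 vs reported 137.2 → residual 0.0 km
  C: calculated 116.8 vs reported 116.8 → residual 0.0 km
  D: calculated 134.5 vs reported 107.7 → residual 26.8 km
A, B, C are mutually consistent (residuals ≈ 0); D is off by 26.8 km.

D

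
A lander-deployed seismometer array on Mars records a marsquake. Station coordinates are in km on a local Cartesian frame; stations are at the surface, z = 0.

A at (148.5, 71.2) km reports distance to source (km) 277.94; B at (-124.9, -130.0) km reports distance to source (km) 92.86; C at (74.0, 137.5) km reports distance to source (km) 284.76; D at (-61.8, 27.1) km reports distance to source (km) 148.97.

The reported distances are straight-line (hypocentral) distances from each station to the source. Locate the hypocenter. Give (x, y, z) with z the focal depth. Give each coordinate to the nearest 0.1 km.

Each station gives a sphere (x−x_i)² + (y−y_i)² + z² = d_i² (stations at z=0).
Subtracting the A sphere from B and C: z² cancels, leaving linear equations in x and y:
-546.8 x − 402.4 y = 74005.98
-149.0 x + 132.6 y = -6577.05
Solving: x ≈ -54.102, y ≈ -110.395 km (keep extra digits for the depth step; rounded: -54.1, -110.4).
Then from the A sphere: z² = 277.94² − (x − 148.5)² − (y − 71.2)² with x = -54.102, y = -110.395, so z ≈ 56.801 ≈ 56.8 km.

(-54.1, -110.4, 56.8)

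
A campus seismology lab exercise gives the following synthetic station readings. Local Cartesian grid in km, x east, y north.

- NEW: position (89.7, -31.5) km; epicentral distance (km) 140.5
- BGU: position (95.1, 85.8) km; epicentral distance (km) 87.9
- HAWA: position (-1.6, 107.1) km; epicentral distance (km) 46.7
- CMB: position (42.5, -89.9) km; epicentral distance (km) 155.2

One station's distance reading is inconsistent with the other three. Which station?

Solve using three stations at a time. Using BGU, HAWA, CMB (subtract circle equations pairwise → linear system) gives (x, y) ≈ (10.5, 62.0).
Distances from that point to each station vs reported:
  NEW: calculated 122.5 vs reported 140.5 → residual 18.0 km
  BGU: calculated 87.9 vs reported 87.9 → residual 0.0 km
  HAWA: calculated 46.7 vs reported 46.7 → residual 0.0 km
  CMB: calculated 155.2 vs reported 155.2 → residual 0.0 km
BGU, HAWA, CMB are mutually consistent (residuals ≈ 0); NEW is off by 18.0 km.

NEW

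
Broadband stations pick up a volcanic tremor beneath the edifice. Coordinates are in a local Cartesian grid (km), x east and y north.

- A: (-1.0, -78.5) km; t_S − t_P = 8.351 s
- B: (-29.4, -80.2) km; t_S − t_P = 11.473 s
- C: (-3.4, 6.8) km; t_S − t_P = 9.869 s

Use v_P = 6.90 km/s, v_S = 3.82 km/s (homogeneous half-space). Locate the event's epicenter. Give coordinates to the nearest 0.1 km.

(62.6, -45.9)

Distance from S−P lag: d = Δt · v_P v_S / (v_P − v_S) = Δt · (6.90·3.82)/(6.90−3.82) ≈ 8.5578·Δt.
So d_A = 71.47, d_B = 98.18, d_C = 84.46 km.
Circle about each station: (x + 1.0)² + (y + 78.5)² = 71.47²; (x + 29.4)² + (y + 80.2)² = 98.18²; (x + 3.4)² + (y − 6.8)² = 84.46².
Subtracting the A equation from the B and C equations removes the quadratic terms:
-56.8 x − 3.4 y = -3398.20
-4.8 x + 170.6 y = -8130.98
Solving the 2×2 system: x ≈ 62.6, y ≈ -45.9 km.
Check against A (with the unrounded x, y): √((x + 1.0)²+(y + 78.5)²) = 71.45 ≈ 71.47 km. ✓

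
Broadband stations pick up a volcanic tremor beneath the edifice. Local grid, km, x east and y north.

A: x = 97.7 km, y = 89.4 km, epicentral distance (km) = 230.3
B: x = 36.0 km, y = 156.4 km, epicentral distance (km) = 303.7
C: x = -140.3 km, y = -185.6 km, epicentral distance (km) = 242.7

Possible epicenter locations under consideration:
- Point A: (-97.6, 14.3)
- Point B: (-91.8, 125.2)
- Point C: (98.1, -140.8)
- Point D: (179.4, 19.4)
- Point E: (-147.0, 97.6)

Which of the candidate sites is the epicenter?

For each candidate, compare |candidate − station| to the reported distance:
Point A: residuals A 21.1, B 108.7, C 38.3 → max 108.7 km
Point B: residuals A 37.4, B 172.1, C 71.9 → max 172.1 km
Point C: residuals A 0.1, B 0.1, C 0.1 → max 0.1 km
Point D: residuals A 122.7, B 105.4, C 137.1 → max 137.1 km
Point E: residuals A 14.5, B 111.5, C 40.6 → max 111.5 km
Only Point C has all residuals ≈ 0.

Point C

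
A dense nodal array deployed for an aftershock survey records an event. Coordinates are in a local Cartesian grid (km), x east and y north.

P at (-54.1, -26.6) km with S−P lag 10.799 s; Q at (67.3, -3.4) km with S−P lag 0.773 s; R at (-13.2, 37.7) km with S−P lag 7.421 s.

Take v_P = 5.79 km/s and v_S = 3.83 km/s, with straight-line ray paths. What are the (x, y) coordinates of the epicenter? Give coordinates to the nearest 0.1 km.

Distance from S−P lag: d = Δt · v_P v_S / (v_P − v_S) = Δt · (5.79·3.83)/(5.79−3.83) ≈ 11.3141·Δt.
So d_P = 122.18, d_Q = 8.75, d_R = 83.96 km.
Circle about each station: (x + 54.1)² + (y + 26.6)² = 122.18²; (x − 67.3)² + (y + 3.4)² = 8.75²; (x + 13.2)² + (y − 37.7)² = 83.96².
Subtracting pairs of circle equations eliminates x²+y² and gives linear equations (the radical axes):
242.8 x + 46.4 y = 15757.87
81.8 x + 128.6 y = 5839.83
Solving the 2×2 system: x ≈ 64.0, y ≈ 4.7 km.

(64.0, 4.7)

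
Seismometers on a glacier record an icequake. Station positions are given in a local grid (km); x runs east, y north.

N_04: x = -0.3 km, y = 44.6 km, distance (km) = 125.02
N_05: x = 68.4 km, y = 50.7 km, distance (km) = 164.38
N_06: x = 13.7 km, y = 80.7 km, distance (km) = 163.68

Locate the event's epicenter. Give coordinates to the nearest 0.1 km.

Circle about each station: (x + 0.3)² + (y − 44.6)² = 125.02²; (x − 68.4)² + (y − 50.7)² = 164.38²; (x − 13.7)² + (y − 80.7)² = 163.68².
Subtracting the N_04 equation from the N_05 and N_06 equations removes the quadratic terms:
137.4 x + 12.2 y = -6130.98
28.0 x + 72.2 y = -6450.21
Solving the 2×2 system: x ≈ -38.0, y ≈ -74.6 km.

(-38.0, -74.6)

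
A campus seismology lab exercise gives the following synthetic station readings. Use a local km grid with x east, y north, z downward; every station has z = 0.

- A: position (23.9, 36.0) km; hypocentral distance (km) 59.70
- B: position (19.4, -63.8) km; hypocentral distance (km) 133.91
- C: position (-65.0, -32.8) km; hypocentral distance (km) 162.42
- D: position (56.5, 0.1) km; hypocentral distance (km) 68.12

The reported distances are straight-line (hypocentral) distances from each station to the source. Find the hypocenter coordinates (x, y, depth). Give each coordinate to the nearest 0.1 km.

(65.6, 56.1, 37.7)

Each station gives a sphere (x−x_i)² + (y−y_i)² + z² = d_i² (stations at z=0).
Subtracting the A sphere from B and C: z² cancels, leaving linear equations in x and y:
-9.0 x − 199.6 y = -11788.21
-177.8 x − 137.6 y = -19382.54
Solving: x ≈ 65.596, y ≈ 56.101 km (keep extra digits for the depth step; rounded: 65.6, 56.1).
Then from the A sphere: z² = 59.70² − (x − 23.9)² − (y − 36.0)² with x = 65.596, y = 56.101, so z ≈ 37.703 ≈ 37.7 km.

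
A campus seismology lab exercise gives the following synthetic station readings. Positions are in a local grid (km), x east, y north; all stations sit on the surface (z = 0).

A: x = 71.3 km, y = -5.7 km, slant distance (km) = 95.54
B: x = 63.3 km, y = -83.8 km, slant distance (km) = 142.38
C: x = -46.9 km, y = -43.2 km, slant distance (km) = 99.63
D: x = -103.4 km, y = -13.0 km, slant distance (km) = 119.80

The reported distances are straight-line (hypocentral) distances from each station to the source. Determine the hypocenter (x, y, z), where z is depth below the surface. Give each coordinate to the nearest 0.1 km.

Each station gives a sphere (x−x_i)² + (y−y_i)² + z² = d_i² (stations at z=0).
Subtracting the A sphere from B and C: z² cancels, leaving linear equations in x and y:
-16.0 x − 156.2 y = -5231.02
-236.4 x − 75.0 y = -1848.58
Solving: x ≈ -2.899, y ≈ 33.786 km (keep extra digits for the depth step; rounded: -2.9, 33.8).
Then from the A sphere: z² = 95.54² − (x − 71.3)² − (y + 5.7)² with x = -2.899, y = 33.786, so z ≈ 45.423 ≈ 45.4 km.

(-2.9, 33.8, 45.4)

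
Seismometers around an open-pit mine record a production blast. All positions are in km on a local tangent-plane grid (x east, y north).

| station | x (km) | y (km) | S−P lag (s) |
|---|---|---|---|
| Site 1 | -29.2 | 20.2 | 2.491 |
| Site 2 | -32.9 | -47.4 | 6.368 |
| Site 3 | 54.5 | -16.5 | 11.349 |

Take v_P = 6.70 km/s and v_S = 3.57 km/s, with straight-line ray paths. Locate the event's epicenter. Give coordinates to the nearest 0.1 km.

(-30.4, 1.2)

Distance from S−P lag: d = Δt · v_P v_S / (v_P − v_S) = Δt · (6.70·3.57)/(6.70−3.57) ≈ 7.6419·Δt.
So d_Site 1 = 19.04, d_Site 2 = 48.66, d_Site 3 = 86.73 km.
Circle about each station: (x + 29.2)² + (y − 20.2)² = 19.04²; (x + 32.9)² + (y + 47.4)² = 48.66²; (x − 54.5)² + (y + 16.5)² = 86.73².
Subtracting the Site 1 equation from the Site 2 and Site 3 equations removes the quadratic terms:
-7.4 x − 135.2 y = 63.22
167.4 x − 73.4 y = -5177.75
Solving the 2×2 system: x ≈ -30.4, y ≈ 1.2 km.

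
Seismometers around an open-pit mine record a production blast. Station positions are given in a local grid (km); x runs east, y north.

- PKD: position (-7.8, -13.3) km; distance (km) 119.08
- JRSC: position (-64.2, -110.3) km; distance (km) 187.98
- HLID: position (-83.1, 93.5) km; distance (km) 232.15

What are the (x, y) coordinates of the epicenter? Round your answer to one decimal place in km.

Circle about each station: (x + 7.8)² + (y + 13.3)² = 119.08²; (x + 64.2)² + (y + 110.3)² = 187.98²; (x + 83.1)² + (y − 93.5)² = 232.15².
Subtracting the PKD equation from the JRSC and HLID equations removes the quadratic terms:
-112.8 x − 194.0 y = -5106.43
-150.6 x + 213.6 y = -24303.45
Solving the 2×2 system: x ≈ 108.9, y ≈ -37.0 km.
Check against PKD (with the unrounded x, y): √((x + 7.8)²+(y + 13.3)²) = 119.08 ≈ 119.08 km. ✓

108.9 km east, -37.0 km north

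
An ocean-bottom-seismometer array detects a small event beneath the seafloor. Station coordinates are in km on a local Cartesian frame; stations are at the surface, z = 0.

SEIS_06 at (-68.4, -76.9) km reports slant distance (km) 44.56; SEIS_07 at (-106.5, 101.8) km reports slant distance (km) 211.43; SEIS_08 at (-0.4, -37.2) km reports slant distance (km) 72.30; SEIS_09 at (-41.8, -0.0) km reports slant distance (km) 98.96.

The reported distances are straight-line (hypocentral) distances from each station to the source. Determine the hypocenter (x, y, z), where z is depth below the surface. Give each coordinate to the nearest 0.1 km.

x ≈ -35.5 km, y ≈ -96.0 km, depth ≈ 23.2 km

Each station gives a sphere (x−x_i)² + (y−y_i)² + z² = d_i² (stations at z=0).
Subtracting the SEIS_06 sphere from SEIS_07 and SEIS_08: z² cancels, leaving linear equations in x and y:
-76.2 x + 357.4 y = -31603.73
136.0 x + 79.4 y = -12449.87
Solving: x ≈ -35.499, y ≈ -95.995 km (keep extra digits for the depth step; rounded: -35.5, -96.0).
Then from the SEIS_06 sphere: z² = 44.56² − (x + 68.4)² − (y + 76.9)² with x = -35.499, y = -95.995, so z ≈ 23.206 ≈ 23.2 km.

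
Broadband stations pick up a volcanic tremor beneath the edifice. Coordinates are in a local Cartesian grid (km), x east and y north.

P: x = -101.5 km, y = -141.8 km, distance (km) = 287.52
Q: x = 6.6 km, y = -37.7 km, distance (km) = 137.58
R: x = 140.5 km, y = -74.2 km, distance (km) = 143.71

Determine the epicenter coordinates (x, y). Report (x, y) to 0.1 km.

x ≈ 99.7 km, y ≈ 63.6 km

Circle about each station: (x + 101.5)² + (y + 141.8)² = 287.52²; (x − 6.6)² + (y + 37.7)² = 137.58²; (x − 140.5)² + (y + 74.2)² = 143.71².
Subtracting pairs of circle equations eliminates x²+y² and gives linear equations (the radical axes):
216.2 x + 208.2 y = 34794.85
484.0 x + 135.2 y = 56851.59
Solving the 2×2 system: x ≈ 99.7, y ≈ 63.6 km.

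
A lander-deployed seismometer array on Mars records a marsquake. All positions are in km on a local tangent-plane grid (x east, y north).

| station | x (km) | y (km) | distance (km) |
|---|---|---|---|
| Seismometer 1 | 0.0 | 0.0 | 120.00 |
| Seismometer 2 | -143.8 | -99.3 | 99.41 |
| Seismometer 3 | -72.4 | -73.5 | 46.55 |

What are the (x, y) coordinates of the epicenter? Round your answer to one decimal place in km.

Circle about each station: x² + y² = 120.00²; (x + 143.8)² + (y + 99.3)² = 99.41²; (x + 72.4)² + (y + 73.5)² = 46.55².
Subtracting the Seismometer 1 equation from the Seismometer 2 and Seismometer 3 equations removes the quadratic terms:
-287.6 x − 198.6 y = 35056.58
-144.8 x − 147.0 y = 22877.11
Solving the 2×2 system: x ≈ -45.1, y ≈ -111.2 km.
Check against Seismometer 1 (with the unrounded x, y): √(x²+y²) = 119.99 ≈ 120.00 km. ✓

(-45.1, -111.2)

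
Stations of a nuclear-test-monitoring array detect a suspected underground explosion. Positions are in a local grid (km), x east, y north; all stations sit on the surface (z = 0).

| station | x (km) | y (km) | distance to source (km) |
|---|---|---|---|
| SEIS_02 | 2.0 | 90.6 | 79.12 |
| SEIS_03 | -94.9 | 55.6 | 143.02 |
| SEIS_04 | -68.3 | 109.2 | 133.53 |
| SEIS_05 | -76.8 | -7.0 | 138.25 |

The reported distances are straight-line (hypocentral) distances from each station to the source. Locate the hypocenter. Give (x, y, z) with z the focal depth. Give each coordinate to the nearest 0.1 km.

(35.6, 48.7, 58.1)

Each station gives a sphere (x−x_i)² + (y−y_i)² + z² = d_i² (stations at z=0).
Subtracting the SEIS_02 sphere from SEIS_03 and SEIS_04: z² cancels, leaving linear equations in x and y:
-193.8 x − 70.0 y = -10309.74
-140.6 x + 37.2 y = -3193.12
Solving: x ≈ 35.601, y ≈ 48.719 km (keep extra digits for the depth step; rounded: 35.6, 48.7).
Then from the SEIS_02 sphere: z² = 79.12² − (x − 2.0)² − (y − 90.6)² with x = 35.601, y = 48.719, so z ≈ 58.111 ≈ 58.1 km.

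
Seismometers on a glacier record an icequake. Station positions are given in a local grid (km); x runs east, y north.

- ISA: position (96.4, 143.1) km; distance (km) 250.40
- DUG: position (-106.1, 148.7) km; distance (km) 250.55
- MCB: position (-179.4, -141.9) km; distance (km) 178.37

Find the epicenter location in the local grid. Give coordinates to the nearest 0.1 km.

(-11.0, -83.1)

Circle about each station: (x − 96.4)² + (y − 143.1)² = 250.40²; (x + 106.1)² + (y − 148.7)² = 250.55²; (x + 179.4)² + (y + 141.9)² = 178.37².
Subtracting the ISA equation from the DUG and MCB equations removes the quadratic terms:
-405.0 x + 11.2 y = 3523.19
-551.6 x − 570.0 y = 53433.70
Solving the 2×2 system: x ≈ -11.0, y ≈ -83.1 km.
Check against ISA (with the unrounded x, y): √((x − 96.4)²+(y − 143.1)²) = 250.40 ≈ 250.40 km. ✓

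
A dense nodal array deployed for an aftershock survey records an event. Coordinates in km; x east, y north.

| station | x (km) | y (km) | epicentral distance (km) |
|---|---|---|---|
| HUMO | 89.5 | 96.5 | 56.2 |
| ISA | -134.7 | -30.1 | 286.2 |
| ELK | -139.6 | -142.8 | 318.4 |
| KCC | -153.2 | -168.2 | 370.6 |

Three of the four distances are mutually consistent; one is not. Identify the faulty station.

Solve using three stations at a time. Using HUMO, ISA, KCC (subtract circle equations pairwise → linear system) gives (x, y) ≈ (135.6, 64.1).
Distances from that point to each station vs reported:
  HUMO: calculated 56.3 vs reported 56.2 → residual 0.1 km
  ISA: calculated 286.2 vs reported 286.2 → residual 0.0 km
  ELK: calculated 344.3 vs reported 318.4 → residual 25.9 km
  KCC: calculated 370.6 vs reported 370.6 → residual 0.0 km
HUMO, ISA, KCC are mutually consistent (residuals ≈ 0); ELK is off by 25.9 km.

ELK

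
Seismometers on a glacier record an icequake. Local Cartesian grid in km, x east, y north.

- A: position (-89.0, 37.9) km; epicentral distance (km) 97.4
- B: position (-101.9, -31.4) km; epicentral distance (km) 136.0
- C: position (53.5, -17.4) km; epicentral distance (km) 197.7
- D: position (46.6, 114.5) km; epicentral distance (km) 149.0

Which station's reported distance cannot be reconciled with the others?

Solve using three stations at a time. Using B, C, D (subtract circle equations pairwise → linear system) gives (x, y) ≈ (-102.1, 104.6).
Distances from that point to each station vs reported:
  A: calculated 68.0 vs reported 97.4 → residual 29.4 km
  B: calculated 136.0 vs reported 136.0 → residual 0.0 km
  C: calculated 197.7 vs reported 197.7 → residual 0.0 km
  D: calculated 149.0 vs reported 149.0 → residual 0.0 km
B, C, D are mutually consistent (residuals ≈ 0); A is off by 29.4 km.

A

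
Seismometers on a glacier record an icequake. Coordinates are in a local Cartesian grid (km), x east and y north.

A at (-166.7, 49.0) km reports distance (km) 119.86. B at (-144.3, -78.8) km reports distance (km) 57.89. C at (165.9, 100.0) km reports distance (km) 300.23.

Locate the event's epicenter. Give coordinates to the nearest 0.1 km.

x ≈ -95.6 km, y ≈ -47.5 km

Circle about each station: (x + 166.7)² + (y − 49.0)² = 119.86²; (x + 144.3)² + (y + 78.8)² = 57.89²; (x − 165.9)² + (y − 100.0)² = 300.23².
Subtracting the A equation from the B and C equations removes the quadratic terms:
44.8 x − 255.6 y = 7857.21
665.2 x + 102.0 y = -68438.71
Solving the 2×2 system: x ≈ -95.6, y ≈ -47.5 km.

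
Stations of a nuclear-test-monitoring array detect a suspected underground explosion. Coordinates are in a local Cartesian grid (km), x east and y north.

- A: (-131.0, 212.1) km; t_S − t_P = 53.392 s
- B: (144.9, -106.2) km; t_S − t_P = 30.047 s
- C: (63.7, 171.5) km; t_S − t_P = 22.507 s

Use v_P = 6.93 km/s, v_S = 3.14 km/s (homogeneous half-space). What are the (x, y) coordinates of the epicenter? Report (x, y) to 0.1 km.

(138.6, 66.2)

Distance from S−P lag: d = Δt · v_P v_S / (v_P − v_S) = Δt · (6.93·3.14)/(6.93−3.14) ≈ 5.7415·Δt.
So d_A = 306.55, d_B = 172.51, d_C = 129.22 km.
Circle about each station: (x + 131.0)² + (y − 212.1)² = 306.55²; (x − 144.9)² + (y + 106.2)² = 172.51²; (x − 63.7)² + (y − 171.5)² = 129.22².
Subtracting the A equation from the B and C equations removes the quadratic terms:
551.8 x − 636.6 y = 34340.24
389.4 x − 81.2 y = 48597.62
Solving the 2×2 system: x ≈ 138.6, y ≈ 66.2 km.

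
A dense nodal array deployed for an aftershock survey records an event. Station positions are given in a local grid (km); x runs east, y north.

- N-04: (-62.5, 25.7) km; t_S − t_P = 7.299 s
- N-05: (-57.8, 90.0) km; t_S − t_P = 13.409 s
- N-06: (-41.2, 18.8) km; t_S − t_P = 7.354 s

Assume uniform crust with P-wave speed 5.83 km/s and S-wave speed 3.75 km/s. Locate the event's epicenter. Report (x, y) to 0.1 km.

Distance from S−P lag: d = Δt · v_P v_S / (v_P − v_S) = Δt · (5.83·3.75)/(5.83−3.75) ≈ 10.5108·Δt.
So d_N-04 = 76.72, d_N-05 = 140.94, d_N-06 = 77.30 km.
Circle about each station: (x + 62.5)² + (y − 25.7)² = 76.72²; (x + 57.8)² + (y − 90.0)² = 140.94²; (x + 41.2)² + (y − 18.8)² = 77.30².
Subtracting the N-04 equation from the N-05 and N-06 equations removes the quadratic terms:
9.4 x + 128.6 y = -7104.03
42.6 x − 13.8 y = -2605.19
Solving the 2×2 system: x ≈ -77.2, y ≈ -49.6 km.
Check against N-04 (with the unrounded x, y): √((x + 62.5)²+(y − 25.7)²) = 76.72 ≈ 76.72 km. ✓

-77.2 km east, -49.6 km north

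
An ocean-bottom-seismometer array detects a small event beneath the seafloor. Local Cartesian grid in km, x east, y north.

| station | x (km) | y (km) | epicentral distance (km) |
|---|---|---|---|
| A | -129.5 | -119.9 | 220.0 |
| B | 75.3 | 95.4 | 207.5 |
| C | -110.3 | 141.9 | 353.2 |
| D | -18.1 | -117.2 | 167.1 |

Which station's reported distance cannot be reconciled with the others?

A

Solve using three stations at a time. Using B, C, D (subtract circle equations pairwise → linear system) gives (x, y) ≈ (148.1, -99.0).
Distances from that point to each station vs reported:
  A: calculated 278.3 vs reported 220.0 → residual 58.3 km
  B: calculated 207.5 vs reported 207.5 → residual 0.0 km
  C: calculated 353.2 vs reported 353.2 → residual 0.0 km
  D: calculated 167.2 vs reported 167.1 → residual 0.1 km
B, C, D are mutually consistent (residuals ≈ 0); A is off by 58.3 km.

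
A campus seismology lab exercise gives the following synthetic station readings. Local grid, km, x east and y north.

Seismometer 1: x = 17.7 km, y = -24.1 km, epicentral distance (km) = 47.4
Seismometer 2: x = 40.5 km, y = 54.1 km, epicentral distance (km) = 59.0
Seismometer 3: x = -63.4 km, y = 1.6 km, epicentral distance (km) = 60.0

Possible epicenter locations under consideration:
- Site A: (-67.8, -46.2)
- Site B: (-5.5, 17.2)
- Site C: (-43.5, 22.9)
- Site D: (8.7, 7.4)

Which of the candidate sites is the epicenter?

Site B

For each candidate, compare |candidate − station| to the reported distance:
Site A: residuals Seismometer 1 40.9, Seismometer 2 88.6, Seismometer 3 12.0 → max 88.6 km
Site B: residuals Seismometer 1 0.0, Seismometer 2 0.0, Seismometer 3 0.0 → max 0.0 km
Site C: residuals Seismometer 1 29.8, Seismometer 2 30.6, Seismometer 3 30.9 → max 30.9 km
Site D: residuals Seismometer 1 14.6, Seismometer 2 2.5, Seismometer 3 12.3 → max 14.6 km
Only Site B has all residuals ≈ 0.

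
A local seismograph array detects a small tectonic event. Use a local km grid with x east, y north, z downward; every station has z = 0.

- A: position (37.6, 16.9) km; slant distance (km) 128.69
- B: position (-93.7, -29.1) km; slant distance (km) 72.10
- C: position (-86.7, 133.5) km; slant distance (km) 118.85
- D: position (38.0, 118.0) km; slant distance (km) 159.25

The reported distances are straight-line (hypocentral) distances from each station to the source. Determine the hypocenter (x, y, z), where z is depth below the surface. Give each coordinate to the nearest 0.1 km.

(-82.0, 24.4, 46.9)

Each station gives a sphere (x−x_i)² + (y−y_i)² + z² = d_i² (stations at z=0).
Subtracting the A sphere from B and C: z² cancels, leaving linear equations in x and y:
-262.6 x − 92.0 y = 19289.84
-248.6 x + 233.2 y = 26075.56
Solving: x ≈ -82.004, y ≈ 24.397 km (keep extra digits for the depth step; rounded: -82.0, 24.4).
Then from the A sphere: z² = 128.69² − (x − 37.6)² − (y − 16.9)² with x = -82.004, y = 24.397, so z ≈ 46.902 ≈ 46.9 km.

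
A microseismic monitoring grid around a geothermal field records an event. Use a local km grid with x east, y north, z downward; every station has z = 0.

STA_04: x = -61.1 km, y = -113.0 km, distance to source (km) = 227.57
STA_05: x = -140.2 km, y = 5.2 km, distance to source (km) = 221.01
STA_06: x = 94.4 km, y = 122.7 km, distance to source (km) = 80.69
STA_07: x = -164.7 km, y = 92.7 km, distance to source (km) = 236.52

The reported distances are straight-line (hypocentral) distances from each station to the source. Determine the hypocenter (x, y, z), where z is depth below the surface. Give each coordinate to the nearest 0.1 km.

(64.7, 69.2, 52.6)

Each station gives a sphere (x−x_i)² + (y−y_i)² + z² = d_i² (stations at z=0).
Subtracting the STA_04 sphere from STA_05 and STA_06: z² cancels, leaving linear equations in x and y:
-158.2 x + 236.4 y = 6123.55
311.0 x + 471.4 y = 52741.67
Solving: x ≈ 64.698, y ≈ 69.199 km (keep extra digits for the depth step; rounded: 64.7, 69.2).
Then from the STA_04 sphere: z² = 227.57² − (x + 61.1)² − (y + 113.0)² with x = 64.698, y = 69.199, so z ≈ 52.597 ≈ 52.6 km.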